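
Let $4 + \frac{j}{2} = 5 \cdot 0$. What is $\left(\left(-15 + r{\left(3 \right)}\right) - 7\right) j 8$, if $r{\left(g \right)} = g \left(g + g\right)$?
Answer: $256$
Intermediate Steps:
$r{\left(g \right)} = 2 g^{2}$ ($r{\left(g \right)} = g 2 g = 2 g^{2}$)
$j = -8$ ($j = -8 + 2 \cdot 5 \cdot 0 = -8 + 2 \cdot 0 = -8 + 0 = -8$)
$\left(\left(-15 + r{\left(3 \right)}\right) - 7\right) j 8 = \left(\left(-15 + 2 \cdot 3^{2}\right) - 7\right) \left(-8\right) 8 = \left(\left(-15 + 2 \cdot 9\right) - 7\right) \left(-8\right) 8 = \left(\left(-15 + 18\right) - 7\right) \left(-8\right) 8 = \left(3 - 7\right) \left(-8\right) 8 = \left(-4\right) \left(-8\right) 8 = 32 \cdot 8 = 256$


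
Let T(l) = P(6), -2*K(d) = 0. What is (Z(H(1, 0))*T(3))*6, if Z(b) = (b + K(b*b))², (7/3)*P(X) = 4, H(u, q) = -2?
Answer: 288/7 ≈ 41.143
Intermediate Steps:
K(d) = 0 (K(d) = -½*0 = 0)
P(X) = 12/7 (P(X) = (3/7)*4 = 12/7)
Z(b) = b² (Z(b) = (b + 0)² = b²)
T(l) = 12/7
(Z(H(1, 0))*T(3))*6 = ((-2)²*(12/7))*6 = (4*(12/7))*6 = (48/7)*6 = 288/7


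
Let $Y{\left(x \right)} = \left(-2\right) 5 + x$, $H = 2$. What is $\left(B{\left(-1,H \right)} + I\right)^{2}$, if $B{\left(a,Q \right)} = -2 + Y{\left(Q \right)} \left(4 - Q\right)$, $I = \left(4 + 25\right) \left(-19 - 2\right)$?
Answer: $393129$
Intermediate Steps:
$Y{\left(x \right)} = -10 + x$
$I = -609$ ($I = 29 \left(-21\right) = -609$)
$B{\left(a,Q \right)} = -2 + \left(-10 + Q\right) \left(4 - Q\right)$
$\left(B{\left(-1,H \right)} + I\right)^{2} = \left(\left(-42 - 2^{2} + 14 \cdot 2\right) - 609\right)^{2} = \left(\left(-42 - 4 + 28\right) - 609\right)^{2} = \left(-18 - 609\right)^{2} = \left(-627\right)^{2} = 393129$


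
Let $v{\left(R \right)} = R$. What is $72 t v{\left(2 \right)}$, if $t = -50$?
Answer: $-7200$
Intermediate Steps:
$72 t v{\left(2 \right)} = 72 \left(-50\right) 2 = \left(-3600\right) 2 = -7200$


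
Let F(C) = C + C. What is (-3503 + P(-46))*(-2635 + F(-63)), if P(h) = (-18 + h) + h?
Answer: 9975493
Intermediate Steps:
P(h) = -18 + 2*h
F(C) = 2*C
(-3503 + P(-46))*(-2635 + F(-63)) = (-3503 + (-18 + 2*(-46)))*(-2635 + 2*(-63)) = (-3503 + (-18 - 92))*(-2635 - 126) = (-3503 - 110)*(-2761) = -3613*(-2761) = 9975493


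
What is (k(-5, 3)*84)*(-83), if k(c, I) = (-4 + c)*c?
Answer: -313740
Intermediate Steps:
k(c, I) = c*(-4 + c)
(k(-5, 3)*84)*(-83) = (-5*(-4 - 5)*84)*(-83) = (-5*(-9)*84)*(-83) = (45*84)*(-83) = 3780*(-83) = -313740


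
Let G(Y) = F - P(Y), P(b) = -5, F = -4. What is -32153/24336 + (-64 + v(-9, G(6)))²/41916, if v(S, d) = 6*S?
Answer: -84072557/85005648 ≈ -0.98902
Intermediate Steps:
G(Y) = 1 (G(Y) = -4 - 1*(-5) = -4 + 5 = 1)
-32153/24336 + (-64 + v(-9, G(6)))²/41916 = -32153/24336 + (-64 + 6*(-9))²/41916 = -32153*1/24336 + (-64 - 54)²*(1/41916) = -32153/24336 + (-118)²*(1/41916) = -32153/24336 + 13924*(1/41916) = -32153/24336 + 3481/10479 = -84072557/85005648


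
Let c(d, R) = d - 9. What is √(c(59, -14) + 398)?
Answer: 8*√7 ≈ 21.166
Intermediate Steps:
c(d, R) = -9 + d
√(c(59, -14) + 398) = √((-9 + 59) + 398) = √(50 + 398) = √448 = 8*√7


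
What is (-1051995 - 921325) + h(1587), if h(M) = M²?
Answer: 545249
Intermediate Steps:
(-1051995 - 921325) + h(1587) = (-1051995 - 921325) + 1587² = -1973320 + 2518569 = 545249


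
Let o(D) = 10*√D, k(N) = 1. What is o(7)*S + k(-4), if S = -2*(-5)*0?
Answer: 1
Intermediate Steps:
S = 0 (S = 10*0 = 0)
o(7)*S + k(-4) = (10*√7)*0 + 1 = 0 + 1 = 1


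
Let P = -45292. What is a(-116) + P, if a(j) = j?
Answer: -45408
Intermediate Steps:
a(-116) + P = -116 - 45292 = -45408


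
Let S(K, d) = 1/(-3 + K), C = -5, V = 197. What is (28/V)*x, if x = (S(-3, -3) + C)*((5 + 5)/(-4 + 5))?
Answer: -4340/591 ≈ -7.3435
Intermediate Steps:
x = -155/3 (x = (1/(-3 - 3) - 5)*((5 + 5)/(-4 + 5)) = (1/(-6) - 5)*(10/1) = (-⅙ - 5)*(10*1) = -31/6*10 = -155/3 ≈ -51.667)
(28/V)*x = (28/197)*(-155/3) = -4340/591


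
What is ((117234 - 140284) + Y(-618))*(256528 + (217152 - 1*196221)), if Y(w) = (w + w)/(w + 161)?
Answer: -2922368547826/457 ≈ -6.3947e+9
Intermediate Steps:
Y(w) = 2*w/(161 + w) (Y(w) = (2*w)/(161 + w) = 2*w/(161 + w))
((117234 - 140284) + Y(-618))*(256528 + (217152 - 1*196221)) = ((117234 - 140284) + 2*(-618)/(161 - 618))*(256528 + (217152 - 1*196221)) = (-23050 + 2*(-618)/(-457))*(256528 + (217152 - 196221)) = (-23050 + 2*(-618)*(-1/457))*(256528 + 20931) = (-23050 + 1236/457)*277459 = -10532614/457*277459 = -2922368547826/457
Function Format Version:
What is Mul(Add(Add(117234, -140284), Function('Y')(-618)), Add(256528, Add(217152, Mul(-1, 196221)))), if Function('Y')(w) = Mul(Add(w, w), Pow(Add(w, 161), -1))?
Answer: Rational(-2922368547826, 457) ≈ -6.3947e+9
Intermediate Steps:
Function('Y')(w) = Mul(2, w, Pow(Add(161, w), -1)) (Function('Y')(w) = Mul(Mul(2, w), Pow(Add(161, w), -1)) = Mul(2, w, Pow(Add(161, w), -1)))
Mul(Add(Add(117234, -140284), Function('Y')(-618)), Add(256528, Add(217152, Mul(-1, 196221)))) = Mul(Add(Add(117234, -140284), Mul(2, -618, Pow(Add(161, -618), -1))), Add(256528, Add(217152, Mul(-1, 196221)))) = Mul(Add(-23050, Mul(2, -618, Pow(-457, -1))), Add(256528, Add(217152, -196221))) = Mul(Add(-23050, Mul(2, -618, Rational(-1, 457))), Add(256528, 20931)) = Mul(Add(-23050, Rational(1236, 457)), 277459) = Mul(Rational(-10532614, 457), 277459) = Rational(-2922368547826, 457)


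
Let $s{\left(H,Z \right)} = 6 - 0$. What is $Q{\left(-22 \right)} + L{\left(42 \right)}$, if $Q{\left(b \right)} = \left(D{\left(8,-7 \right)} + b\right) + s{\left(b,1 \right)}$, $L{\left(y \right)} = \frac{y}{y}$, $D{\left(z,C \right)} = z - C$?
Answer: $0$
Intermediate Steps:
$s{\left(H,Z \right)} = 6$ ($s{\left(H,Z \right)} = 6 + 0 = 6$)
$L{\left(y \right)} = 1$
$Q{\left(b \right)} = 21 + b$ ($Q{\left(b \right)} = \left(\left(8 - -7\right) + b\right) + 6 = \left(\left(8 + 7\right) + b\right) + 6 = \left(15 + b\right) + 6 = 21 + b$)
$Q{\left(-22 \right)} + L{\left(42 \right)} = \left(21 - 22\right) + 1 = -1 + 1 = 0$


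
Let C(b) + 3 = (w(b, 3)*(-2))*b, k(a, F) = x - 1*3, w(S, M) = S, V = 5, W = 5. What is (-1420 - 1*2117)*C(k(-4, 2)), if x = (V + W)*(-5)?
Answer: 19881477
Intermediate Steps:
x = -50 (x = (5 + 5)*(-5) = 10*(-5) = -50)
k(a, F) = -53 (k(a, F) = -50 - 1*3 = -50 - 3 = -53)
C(b) = -3 - 2*b² (C(b) = -3 + (b*(-2))*b = -3 + (-2*b)*b = -3 - 2*b²)
(-1420 - 1*2117)*C(k(-4, 2)) = (-1420 - 1*2117)*(-3 - 2*(-53)²) = (-1420 - 2117)*(-3 - 2*2809) = -3537*(-3 - 5618) = -3537*(-5621) = 19881477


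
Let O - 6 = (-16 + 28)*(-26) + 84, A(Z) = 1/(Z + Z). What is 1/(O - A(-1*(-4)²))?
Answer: -32/7103 ≈ -0.0045051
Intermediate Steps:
A(Z) = 1/(2*Z)
O = -222 (O = 6 + ((-16 + 28)*(-26) + 84) = 6 + (12*(-26) + 84) = 6 + (-312 + 84) = 6 - 228 = -222)
1/(O - A(-1*(-4)²)) = 1/(-222 - 1/(2*((-1*(-4)²)))) = 1/(-222 - 1/(2*((-1*16)))) = 1/(-222 - 1/(2*(-16))) = 1/(-222 - (-1)/(2*16)) = 1/(-222 - 1*(-1/32)) = 1/(-222 + 1/32) = 1/(-7103/32) = -32/7103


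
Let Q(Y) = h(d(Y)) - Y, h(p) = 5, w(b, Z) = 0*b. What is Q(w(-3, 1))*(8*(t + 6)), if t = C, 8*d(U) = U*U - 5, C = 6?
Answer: 480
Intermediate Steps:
w(b, Z) = 0
d(U) = -5/8 + U²/8 (d(U) = (U*U - 5)/8 = (U² - 5)/8 = (-5 + U²)/8 = -5/8 + U²/8)
t = 6
Q(Y) = 5 - Y
Q(w(-3, 1))*(8*(t + 6)) = (5 - 1*0)*(8*(6 + 6)) = (5 + 0)*(8*12) = 5*96 = 480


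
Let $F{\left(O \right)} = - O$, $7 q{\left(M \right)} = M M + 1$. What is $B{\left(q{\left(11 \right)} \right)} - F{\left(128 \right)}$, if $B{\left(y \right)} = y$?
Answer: $\frac{1018}{7} \approx 145.43$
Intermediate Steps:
$q{\left(M \right)} = \frac{1}{7} + \frac{M^{2}}{7}$ ($q{\left(M \right)} = \frac{M M + 1}{7} = \frac{M^{2} + 1}{7} = \frac{1 + M^{2}}{7} = \frac{1}{7} + \frac{M^{2}}{7}$)
$B{\left(q{\left(11 \right)} \right)} - F{\left(128 \right)} = \left(\frac{1}{7} + \frac{11^{2}}{7}\right) - \left(-1\right) 128 = \left(\frac{1}{7} + \frac{1}{7} \cdot 121\right) - -128 = \left(\frac{1}{7} + \frac{121}{7}\right) + 128 = \frac{122}{7} + 128 = \frac{1018}{7}$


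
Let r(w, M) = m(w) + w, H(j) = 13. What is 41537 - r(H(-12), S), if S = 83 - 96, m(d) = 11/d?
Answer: 539801/13 ≈ 41523.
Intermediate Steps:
S = -13
r(w, M) = w + 11/w (r(w, M) = 11/w + w = w + 11/w)
41537 - r(H(-12), S) = 41537 - (13 + 11/13) = 41537 - 1*180/13 = 41537 - 180/13 = 539801/13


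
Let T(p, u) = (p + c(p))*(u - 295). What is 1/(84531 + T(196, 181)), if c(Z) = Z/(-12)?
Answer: 1/64049 ≈ 1.5613e-5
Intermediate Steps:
c(Z) = -Z/12
T(p, u) = 11*p*(-295 + u)/12 (T(p, u) = (p - p/12)*(u - 295) = (11*p/12)*(-295 + u) = 11*p*(-295 + u)/12)
1/(84531 + T(196, 181)) = 1/(84531 + (11/12)*196*(-295 + 181)) = 1/(84531 + (11/12)*196*(-114)) = 1/(84531 - 20482) = 1/64049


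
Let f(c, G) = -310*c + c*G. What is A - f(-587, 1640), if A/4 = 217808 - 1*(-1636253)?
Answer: 8196954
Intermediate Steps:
f(c, G) = -310*c + G*c
A = 7416244 (A = 4*(217808 - 1*(-1636253)) = 4*(217808 + 1636253) = 4*1854061 = 7416244)
A - f(-587, 1640) = 7416244 - (-587)*(-310 + 1640) = 7416244 - (-587)*1330 = 7416244 - 1*(-780710) = 7416244 + 780710 = 8196954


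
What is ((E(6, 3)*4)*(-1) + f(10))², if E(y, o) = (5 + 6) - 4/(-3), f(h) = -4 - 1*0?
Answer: 25600/9 ≈ 2844.4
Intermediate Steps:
f(h) = -4 (f(h) = -4 + 0 = -4)
E(y, o) = 37/3 (E(y, o) = 11 - 4*(-⅓) = 11 + 4/3 = 37/3)
((E(6, 3)*4)*(-1) + f(10))² = (((37/3)*4)*(-1) - 4)² = ((148/3)*(-1) - 4)² = (-148/3 - 4)² = (-160/3)² = 25600/9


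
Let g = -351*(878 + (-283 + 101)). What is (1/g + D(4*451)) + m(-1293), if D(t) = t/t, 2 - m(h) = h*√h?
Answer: 732887/244296 + 1293*I*√1293 ≈ 3.0 + 46494.0*I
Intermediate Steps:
m(h) = 2 - h^(3/2) (m(h) = 2 - h*√h = 2 - h^(3/2))
D(t) = 1
g = -244296 (g = -351*(878 - 182) = -351*696 = -244296)
(1/g + D(4*451)) + m(-1293) = (1/(-244296) + 1) + (2 - (-1293)^(3/2)) = (-1/244296 + 1) + (2 - (-1293)*I*√1293) = 244295/244296 + (2 + 1293*I*√1293) = 732887/244296 + 1293*I*√1293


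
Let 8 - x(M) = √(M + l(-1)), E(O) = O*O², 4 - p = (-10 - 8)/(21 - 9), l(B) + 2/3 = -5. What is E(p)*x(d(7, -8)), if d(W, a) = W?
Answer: 1331 - 1331*√3/12 ≈ 1138.9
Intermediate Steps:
l(B) = -17/3 (l(B) = -⅔ - 5 = -17/3)
p = 11/2 (p = 4 - (-10 - 8)/(21 - 9) = 4 - (-18)/12 = 4 - 1*(-3/2) = 4 + 3/2 = 11/2 ≈ 5.5000)
E(O) = O³
x(M) = 8 - √(-17/3 + M) (x(M) = 8 - √(M - 17/3) = 8 - √(-17/3 + M))
E(p)*x(d(7, -8)) = (11/2)³*(8 - √(-51 + 9*7)/3) = 1331*(8 - √(-51 + 63)/3)/8 = 1331*(8 - 2*√3/3)/8 = 1331 - 1331*√3/12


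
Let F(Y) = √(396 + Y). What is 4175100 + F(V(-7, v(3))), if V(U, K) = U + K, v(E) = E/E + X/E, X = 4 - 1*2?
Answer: 4175100 + 2*√879/3 ≈ 4.1751e+6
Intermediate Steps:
X = 2 (X = 4 - 2 = 2)
v(E) = 1 + 2/E (v(E) = E/E + 2/E = 1 + 2/E)
V(U, K) = K + U
4175100 + F(V(-7, v(3))) = 4175100 + √(396 + ((2 + 3)/3 - 7)) = 4175100 + √(396 + ((⅓)*5 - 7)) = 4175100 + √(396 + (5/3 - 7)) = 4175100 + √(396 - 16/3) = 4175100 + √(1172/3) = 4175100 + 2*√879/3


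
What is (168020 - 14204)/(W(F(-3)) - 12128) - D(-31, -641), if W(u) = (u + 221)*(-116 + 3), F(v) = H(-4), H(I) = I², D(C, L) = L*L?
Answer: -1229778665/2993 ≈ -4.1089e+5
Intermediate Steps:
D(C, L) = L²
F(v) = 16 (F(v) = (-4)² = 16)
W(u) = -24973 - 113*u (W(u) = (221 + u)*(-113) = -24973 - 113*u)
(168020 - 14204)/(W(F(-3)) - 12128) - D(-31, -641) = (168020 - 14204)/((-24973 - 113*16) - 12128) - 1*(-641)² = 153816/((-24973 - 1808) - 12128) - 1*410881 = 153816/(-26781 - 12128) - 410881 = 153816/(-38909) - 410881 = 153816*(-1/38909) - 410881 = -11832/2993 - 410881 = -1229778665/2993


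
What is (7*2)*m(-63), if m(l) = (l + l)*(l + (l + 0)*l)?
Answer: -6890184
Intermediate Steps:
m(l) = 2*l*(l + l²) (m(l) = (2*l)*(l + l*l) = (2*l)*(l + l²) = 2*l*(l + l²))
(7*2)*m(-63) = (7*2)*(2*(-63)²*(1 - 63)) = 14*(2*3969*(-62)) = 14*(-492156) = -6890184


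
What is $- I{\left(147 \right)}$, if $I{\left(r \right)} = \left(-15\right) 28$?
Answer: $420$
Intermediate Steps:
$I{\left(r \right)} = -420$
$- I{\left(147 \right)} = \left(-1\right) \left(-420\right) = 420$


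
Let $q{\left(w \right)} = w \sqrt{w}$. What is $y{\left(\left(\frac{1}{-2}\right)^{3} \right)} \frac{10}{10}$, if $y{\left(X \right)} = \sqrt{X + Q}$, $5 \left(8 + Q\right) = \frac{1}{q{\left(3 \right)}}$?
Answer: $\frac{\sqrt{-29250 + 80 \sqrt{3}}}{60} \approx 2.8437 i$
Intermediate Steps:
$q{\left(w \right)} = w^{\frac{3}{2}}$
$Q = -8 + \frac{\sqrt{3}}{45}$ ($Q = -8 + \frac{1}{5 \cdot 3^{\frac{3}{2}}} = -8 + \frac{1}{5 \cdot 3 \sqrt{3}} = -8 + \frac{\frac{1}{9} \sqrt{3}}{5} = -8 + \frac{\sqrt{3}}{45} \approx -7.9615$)
$y{\left(X \right)} = \sqrt{-8 + X + \frac{\sqrt{3}}{45}}$ ($y{\left(X \right)} = \sqrt{X - \left(8 - \frac{\sqrt{3}}{45}\right)} = \sqrt{-8 + X + \frac{\sqrt{3}}{45}}$)
$y{\left(\left(\frac{1}{-2}\right)^{3} \right)} \frac{10}{10} = \frac{\sqrt{-1800 + 5 \sqrt{3} + 225 \left(\frac{1}{-2}\right)^{3}}}{15} \cdot \frac{10}{10} = \frac{\sqrt{-1800 + 5 \sqrt{3} + 225 \left(- \frac{1}{2}\right)^{3}}}{15} \cdot 10 \cdot \frac{1}{10} = \frac{\sqrt{-1800 + 5 \sqrt{3} + 225 \left(- \frac{1}{8}\right)}}{15} \cdot 1 = \frac{\sqrt{-1800 + 5 \sqrt{3} - \frac{225}{8}}}{15} \cdot 1 = \frac{\sqrt{- \frac{14625}{8} + 5 \sqrt{3}}}{15} \cdot 1 = \frac{\sqrt{- \frac{14625}{8} + 5 \sqrt{3}}}{15}$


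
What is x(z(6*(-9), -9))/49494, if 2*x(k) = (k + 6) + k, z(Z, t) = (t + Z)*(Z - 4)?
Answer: 1219/16498 ≈ 0.073888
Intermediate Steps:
z(Z, t) = (-4 + Z)*(Z + t) (z(Z, t) = (Z + t)*(-4 + Z) = (-4 + Z)*(Z + t))
x(k) = 3 + k (x(k) = ((k + 6) + k)/2 = ((6 + k) + k)/2 = (6 + 2*k)/2 = 3 + k)
x(z(6*(-9), -9))/49494 = (3 + ((6*(-9))**2 - 24*(-9) - 4*(-9) + (6*(-9))*(-9)))/49494 = (3 + ((-54)**2 - 4*(-54) + 36 - 54*(-9)))*(1/49494) = (3 + (2916 + 216 + 36 + 486))*(1/49494) = (3 + 3654)*(1/49494) = 3657*(1/49494) = 1219/16498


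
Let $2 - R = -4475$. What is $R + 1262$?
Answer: $5739$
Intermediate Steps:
$R = 4477$ ($R = 2 - -4475 = 2 + 4475 = 4477$)
$R + 1262 = 4477 + 1262 = 5739$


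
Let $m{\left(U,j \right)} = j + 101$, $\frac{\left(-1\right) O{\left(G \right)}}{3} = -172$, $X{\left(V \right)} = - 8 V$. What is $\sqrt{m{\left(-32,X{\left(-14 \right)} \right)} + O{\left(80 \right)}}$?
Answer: $27$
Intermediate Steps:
$O{\left(G \right)} = 516$ ($O{\left(G \right)} = \left(-3\right) \left(-172\right) = 516$)
$m{\left(U,j \right)} = 101 + j$
$\sqrt{m{\left(-32,X{\left(-14 \right)} \right)} + O{\left(80 \right)}} = \sqrt{\left(101 - -112\right) + 516} = \sqrt{\left(101 + 112\right) + 516} = \sqrt{213 + 516} = \sqrt{729} = 27$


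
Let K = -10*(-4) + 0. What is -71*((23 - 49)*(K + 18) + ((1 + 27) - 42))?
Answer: 108062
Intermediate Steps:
K = 40 (K = -2*(-20) + 0 = 40 + 0 = 40)
-71*((23 - 49)*(K + 18) + ((1 + 27) - 42)) = -71*((23 - 49)*(40 + 18) + ((1 + 27) - 42)) = -71*(-26*58 + (28 - 42)) = -71*(-1508 - 14) = -71*(-1522) = 108062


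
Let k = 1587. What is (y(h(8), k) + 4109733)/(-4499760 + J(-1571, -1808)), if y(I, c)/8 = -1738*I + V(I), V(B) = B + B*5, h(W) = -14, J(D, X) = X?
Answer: -4303717/4501568 ≈ -0.95605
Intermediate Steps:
V(B) = 6*B (V(B) = B + 5*B = 6*B)
y(I, c) = -13856*I (y(I, c) = 8*(-1738*I + 6*I) = 8*(-1732*I) = -13856*I)
(y(h(8), k) + 4109733)/(-4499760 + J(-1571, -1808)) = (-13856*(-14) + 4109733)/(-4499760 - 1808) = (193984 + 4109733)/(-4501568) = 4303717*(-1/4501568) = -4303717/4501568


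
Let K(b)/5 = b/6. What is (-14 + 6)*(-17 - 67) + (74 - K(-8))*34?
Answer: 10244/3 ≈ 3414.7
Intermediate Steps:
K(b) = 5*b/6 (K(b) = 5*(b/6) = 5*b/6)
(-14 + 6)*(-17 - 67) + (74 - K(-8))*34 = (-14 + 6)*(-17 - 67) + (74 - 5*(-8)/6)*34 = -8*(-84) + (74 - 1*(-20/3))*34 = 672 + (74 + 20/3)*34 = 672 + (242/3)*34 = 672 + 8228/3 = 10244/3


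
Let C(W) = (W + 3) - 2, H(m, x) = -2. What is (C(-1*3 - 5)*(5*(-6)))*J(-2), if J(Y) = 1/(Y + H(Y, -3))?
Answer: -105/2 ≈ -52.500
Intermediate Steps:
J(Y) = 1/(-2 + Y) (J(Y) = 1/(Y - 2) = 1/(-2 + Y))
C(W) = 1 + W (C(W) = (3 + W) - 2 = 1 + W)
(C(-1*3 - 5)*(5*(-6)))*J(-2) = ((1 + (-1*3 - 5))*(5*(-6)))/(-2 - 2) = ((1 + (-3 - 5))*(-30))/(-4) = ((1 - 8)*(-30))*(-¼) = -7*(-30)*(-¼) = 210*(-¼) = -105/2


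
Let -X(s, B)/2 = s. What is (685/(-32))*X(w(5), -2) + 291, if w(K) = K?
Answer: 8081/16 ≈ 505.06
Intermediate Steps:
X(s, B) = -2*s
(685/(-32))*X(w(5), -2) + 291 = (685/(-32))*(-2*5) + 291 = (685*(-1/32))*(-10) + 291 = -685/32*(-10) + 291 = 3425/16 + 291 = 8081/16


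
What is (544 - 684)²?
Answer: 19600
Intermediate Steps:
(544 - 684)² = (-140)² = 19600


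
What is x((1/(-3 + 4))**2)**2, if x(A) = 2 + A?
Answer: 9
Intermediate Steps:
x((1/(-3 + 4))**2)**2 = (2 + (1/(-3 + 4))**2)**2 = (2 + (1/1)**2)**2 = (2 + 1**2)**2 = (2 + 1)**2 = 3**2 = 9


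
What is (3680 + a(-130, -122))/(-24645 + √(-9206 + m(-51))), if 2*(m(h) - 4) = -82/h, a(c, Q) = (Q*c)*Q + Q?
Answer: 1213759620495/15488323268 + 965681*I*√23932311/15488323268 ≈ 78.366 + 0.30502*I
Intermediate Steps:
a(c, Q) = Q + c*Q² (a(c, Q) = c*Q² + Q = Q + c*Q²)
m(h) = 4 - 41/h (m(h) = 4 + (-82/h)/2 = 4 - 41/h)
(3680 + a(-130, -122))/(-24645 + √(-9206 + m(-51))) = (3680 - 122*(1 - 122*(-130)))/(-24645 + √(-9206 + (4 - 41/(-51)))) = (3680 - 122*(1 + 15860))/(-24645 + √(-9206 + (4 - 41*(-1/51)))) = (3680 - 122*15861)/(-24645 + √(-9206 + (4 + 41/51))) = (3680 - 1935042)/(-24645 + √(-9206 + 245/51)) = -1931362/(-24645 + √(-469261/51)) = -1931362/(-24645 + I*√23932311/51)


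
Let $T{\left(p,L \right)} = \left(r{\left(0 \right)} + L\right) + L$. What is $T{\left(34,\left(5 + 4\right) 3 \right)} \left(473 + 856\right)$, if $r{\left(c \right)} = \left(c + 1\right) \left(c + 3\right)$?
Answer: $75753$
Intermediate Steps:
$r{\left(c \right)} = \left(1 + c\right) \left(3 + c\right)$
$T{\left(p,L \right)} = 3 + 2 L$ ($T{\left(p,L \right)} = \left(\left(3 + 0^{2} + 4 \cdot 0\right) + L\right) + L = \left(\left(3 + 0 + 0\right) + L\right) + L = \left(3 + L\right) + L = 3 + 2 L$)
$T{\left(34,\left(5 + 4\right) 3 \right)} \left(473 + 856\right) = \left(3 + 2 \left(5 + 4\right) 3\right) \left(473 + 856\right) = \left(3 + 2 \cdot 9 \cdot 3\right) 1329 = \left(3 + 2 \cdot 27\right) 1329 = \left(3 + 54\right) 1329 = 57 \cdot 1329 = 75753$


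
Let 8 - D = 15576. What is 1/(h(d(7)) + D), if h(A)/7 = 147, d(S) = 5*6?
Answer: -1/14539 ≈ -6.8781e-5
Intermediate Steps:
d(S) = 30
D = -15568 (D = 8 - 1*15576 = 8 - 15576 = -15568)
h(A) = 1029 (h(A) = 7*147 = 1029)
1/(h(d(7)) + D) = 1/(1029 - 15568) = 1/(-14539) = -1/14539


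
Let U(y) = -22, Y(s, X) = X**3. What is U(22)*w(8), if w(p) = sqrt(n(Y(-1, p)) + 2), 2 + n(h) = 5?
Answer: -22*sqrt(5) ≈ -49.193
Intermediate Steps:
n(h) = 3 (n(h) = -2 + 5 = 3)
w(p) = sqrt(5) (w(p) = sqrt(3 + 2) = sqrt(5))
U(22)*w(8) = -22*sqrt(5)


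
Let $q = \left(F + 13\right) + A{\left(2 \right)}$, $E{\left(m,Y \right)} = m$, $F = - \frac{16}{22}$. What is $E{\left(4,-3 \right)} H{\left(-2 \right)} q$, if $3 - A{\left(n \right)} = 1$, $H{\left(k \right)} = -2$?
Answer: $- \frac{1256}{11} \approx -114.18$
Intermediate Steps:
$A{\left(n \right)} = 2$ ($A{\left(n \right)} = 3 - 1 = 2$)
$F = - \frac{8}{11}$ ($F = \left(-16\right) \frac{1}{22} = - \frac{8}{11} \approx -0.72727$)
$q = \frac{157}{11}$ ($q = \left(- \frac{8}{11} + 13\right) + 2 = \frac{135}{11} + 2 = \frac{157}{11} \approx 14.273$)
$E{\left(4,-3 \right)} H{\left(-2 \right)} q = 4 \left(-2\right) \frac{157}{11} = \left(-8\right) \frac{157}{11} = - \frac{1256}{11}$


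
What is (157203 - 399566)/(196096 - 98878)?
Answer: -22033/8838 ≈ -2.4930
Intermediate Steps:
(157203 - 399566)/(196096 - 98878) = -242363/97218 = -242363*1/97218 = -22033/8838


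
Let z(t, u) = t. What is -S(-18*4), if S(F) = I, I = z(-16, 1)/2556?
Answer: 4/639 ≈ 0.0062598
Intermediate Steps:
I = -4/639 (I = -16/2556 = -16*1/2556 = -4/639 ≈ -0.0062598)
S(F) = -4/639
-S(-18*4) = -1*(-4/639) = 4/639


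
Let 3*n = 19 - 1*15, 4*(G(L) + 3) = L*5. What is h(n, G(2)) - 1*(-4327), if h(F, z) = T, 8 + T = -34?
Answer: 4285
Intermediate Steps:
G(L) = -3 + 5*L/4 (G(L) = -3 + (L*5)/4 = -3 + (5*L)/4 = -3 + 5*L/4)
n = 4/3 (n = (19 - 1*15)/3 = (19 - 15)/3 = (⅓)*4 = 4/3 ≈ 1.3333)
T = -42 (T = -8 - 34 = -42)
h(F, z) = -42
h(n, G(2)) - 1*(-4327) = -42 - 1*(-4327) = -42 + 4327 = 4285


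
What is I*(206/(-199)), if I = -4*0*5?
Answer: 0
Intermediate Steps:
I = 0 (I = 0*5 = 0)
I*(206/(-199)) = 0*(206/(-199)) = 0*(206*(-1/199)) = 0*(-206/199) = 0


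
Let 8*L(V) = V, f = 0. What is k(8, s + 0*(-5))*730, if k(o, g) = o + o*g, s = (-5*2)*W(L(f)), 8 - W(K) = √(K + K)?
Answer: -461360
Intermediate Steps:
L(V) = V/8
W(K) = 8 - √2*√K (W(K) = 8 - √(K + K) = 8 - √(2*K) = 8 - √2*√K)
s = -80 (s = (-5*2)*(8 - √2*√((⅛)*0)) = -10*(8 - √2*√0) = -10*(8 - 1*√2*0) = -10*(8 + 0) = -10*8 = -80)
k(o, g) = o + g*o
k(8, s + 0*(-5))*730 = (8*(1 + (-80 + 0*(-5))))*730 = (8*(1 + (-80 + 0)))*730 = (8*(1 - 80))*730 = (8*(-79))*730 = -632*730 = -461360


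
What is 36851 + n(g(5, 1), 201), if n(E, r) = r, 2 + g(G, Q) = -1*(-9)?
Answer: 37052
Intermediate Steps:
g(G, Q) = 7 (g(G, Q) = -2 - 1*(-9) = -2 + 9 = 7)
36851 + n(g(5, 1), 201) = 36851 + 201 = 37052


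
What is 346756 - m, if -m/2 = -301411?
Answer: -256066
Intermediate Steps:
m = 602822 (m = -2*(-301411) = 602822)
346756 - m = 346756 - 1*602822 = 346756 - 602822 = -256066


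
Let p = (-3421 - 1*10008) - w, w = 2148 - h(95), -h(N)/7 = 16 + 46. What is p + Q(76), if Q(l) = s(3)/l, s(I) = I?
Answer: -1216833/76 ≈ -16011.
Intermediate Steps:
h(N) = -434 (h(N) = -7*(16 + 46) = -7*62 = -434)
Q(l) = 3/l
w = 2582 (w = 2148 - 1*(-434) = 2148 + 434 = 2582)
p = -16011 (p = (-3421 - 1*10008) - 1*2582 = (-3421 - 10008) - 2582 = -13429 - 2582 = -16011)
p + Q(76) = -16011 + 3/76 = -1216833/76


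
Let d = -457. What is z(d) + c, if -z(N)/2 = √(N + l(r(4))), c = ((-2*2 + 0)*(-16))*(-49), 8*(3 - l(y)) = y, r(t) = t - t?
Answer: -3136 - 2*I*√454 ≈ -3136.0 - 42.615*I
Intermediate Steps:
r(t) = 0
l(y) = 3 - y/8
c = -3136 (c = ((-4 + 0)*(-16))*(-49) = -4*(-16)*(-49) = 64*(-49) = -3136)
z(N) = -2*√(3 + N) (z(N) = -2*√(N + (3 - ⅛*0)) = -2*√(N + (3 + 0)) = -2*√(N + 3) = -2*√(3 + N))
z(d) + c = -2*√(3 - 457) - 3136 = -2*I*√454 - 3136 = -3136 - 2*I*√454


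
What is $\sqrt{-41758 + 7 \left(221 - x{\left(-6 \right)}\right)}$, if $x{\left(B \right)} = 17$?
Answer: $i \sqrt{40330} \approx 200.82 i$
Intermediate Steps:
$\sqrt{-41758 + 7 \left(221 - x{\left(-6 \right)}\right)} = \sqrt{-41758 + 7 \left(221 - 17\right)} = \sqrt{-41758 + 7 \cdot 204} = \sqrt{-41758 + 1428} = \sqrt{-40330} = i \sqrt{40330}$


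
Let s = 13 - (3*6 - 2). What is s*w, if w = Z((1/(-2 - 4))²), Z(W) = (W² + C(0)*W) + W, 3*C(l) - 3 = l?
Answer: -73/432 ≈ -0.16898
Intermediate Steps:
C(l) = 1 + l/3
s = -3 (s = 13 - (18 - 2) = 13 - 1*16 = 13 - 16 = -3)
Z(W) = W² + 2*W (Z(W) = (W² + (1 + (⅓)*0)*W) + W = (W² + (1 + 0)*W) + W = (W² + 1*W) + W = (W² + W) + W = (W + W²) + W = W² + 2*W)
w = 73/1296 (w = (1/(-2 - 4))²*(2 + (1/(-2 - 4))²) = (1/(-6))²*(2 + (1/(-6))²) = (-⅙)²*(2 + (-⅙)²) = (2 + 1/36)/36 = (1/36)*(73/36) = 73/1296 ≈ 0.056327)
s*w = -3*73/1296 = -73/432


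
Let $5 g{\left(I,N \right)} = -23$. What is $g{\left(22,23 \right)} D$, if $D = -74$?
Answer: $\frac{1702}{5} \approx 340.4$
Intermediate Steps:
$g{\left(I,N \right)} = - \frac{23}{5}$ ($g{\left(I,N \right)} = \frac{1}{5} \left(-23\right) = - \frac{23}{5}$)
$g{\left(22,23 \right)} D = \left(- \frac{23}{5}\right) \left(-74\right) = \frac{1702}{5}$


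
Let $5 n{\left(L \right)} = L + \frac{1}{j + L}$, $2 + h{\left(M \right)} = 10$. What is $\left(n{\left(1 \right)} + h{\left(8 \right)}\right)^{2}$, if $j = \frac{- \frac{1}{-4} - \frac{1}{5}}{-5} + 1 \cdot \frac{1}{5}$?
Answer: $\frac{24790441}{354025} \approx 70.025$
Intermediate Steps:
$j = \frac{19}{100}$ ($j = \left(\left(-1\right) \left(- \frac{1}{4}\right) - \frac{1}{5}\right) \left(- \frac{1}{5}\right) + 1 \cdot \frac{1}{5} = \left(\frac{1}{4} - \frac{1}{5}\right) \left(- \frac{1}{5}\right) + \frac{1}{5} = \frac{1}{20} \left(- \frac{1}{5}\right) + \frac{1}{5} = - \frac{1}{100} + \frac{1}{5} = \frac{19}{100} \approx 0.19$)
$h{\left(M \right)} = 8$ ($h{\left(M \right)} = -2 + 10 = 8$)
$n{\left(L \right)} = \frac{L}{5} + \frac{1}{5 \left(\frac{19}{100} + L\right)}$ ($n{\left(L \right)} = \frac{L + \frac{1}{\frac{19}{100} + L}}{5} = \frac{L}{5} + \frac{1}{5 \left(\frac{19}{100} + L\right)}$)
$\left(n{\left(1 \right)} + h{\left(8 \right)}\right)^{2} = \left(\frac{100 + 19 \cdot 1 + 100 \cdot 1^{2}}{5 \left(19 + 100 \cdot 1\right)} + 8\right)^{2} = \left(\frac{100 + 19 + 100 \cdot 1}{5 \left(19 + 100\right)} + 8\right)^{2} = \left(\frac{100 + 19 + 100}{5 \cdot 119} + 8\right)^{2} = \left(\frac{1}{5} \cdot \frac{1}{119} \cdot 219 + 8\right)^{2} = \left(\frac{219}{595} + 8\right)^{2} = \left(\frac{4979}{595}\right)^{2} = \frac{24790441}{354025}$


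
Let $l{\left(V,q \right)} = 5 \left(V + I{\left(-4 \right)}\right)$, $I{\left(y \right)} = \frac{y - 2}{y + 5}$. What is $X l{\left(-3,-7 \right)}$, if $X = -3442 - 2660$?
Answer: $274590$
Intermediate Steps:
$I{\left(y \right)} = \frac{-2 + y}{5 + y}$
$l{\left(V,q \right)} = -30 + 5 V$ ($l{\left(V,q \right)} = 5 \left(V + \frac{-2 - 4}{5 - 4}\right) = 5 \left(V + 1^{-1} \left(-6\right)\right) = 5 \left(V + 1 \left(-6\right)\right) = 5 \left(V - 6\right) = 5 \left(-6 + V\right) = -30 + 5 V$)
$X = -6102$ ($X = -3442 - 2660 = -6102$)
$X l{\left(-3,-7 \right)} = - 6102 \left(-30 + 5 \left(-3\right)\right) = - 6102 \left(-30 - 15\right) = \left(-6102\right) \left(-45\right) = 274590$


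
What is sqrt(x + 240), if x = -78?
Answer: 9*sqrt(2) ≈ 12.728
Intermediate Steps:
sqrt(x + 240) = sqrt(-78 + 240) = sqrt(162) = 9*sqrt(2)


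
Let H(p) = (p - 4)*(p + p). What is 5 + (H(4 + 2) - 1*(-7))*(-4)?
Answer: -119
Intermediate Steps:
H(p) = 2*p*(-4 + p) (H(p) = (-4 + p)*(2*p) = 2*p*(-4 + p))
5 + (H(4 + 2) - 1*(-7))*(-4) = 5 + (2*(4 + 2)*(-4 + (4 + 2)) - 1*(-7))*(-4) = 5 + (2*6*(-4 + 6) + 7)*(-4) = 5 + (2*6*2 + 7)*(-4) = 5 + (24 + 7)*(-4) = 5 + 31*(-4) = 5 - 124 = -119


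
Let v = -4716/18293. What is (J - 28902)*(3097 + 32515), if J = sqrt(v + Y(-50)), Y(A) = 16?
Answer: -1029258024 + 71224*sqrt(1316967949)/18293 ≈ -1.0291e+9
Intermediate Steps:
v = -4716/18293 (v = -4716*1/18293 = -4716/18293 ≈ -0.25780)
J = 2*sqrt(1316967949)/18293 (J = sqrt(-4716/18293 + 16) = sqrt(287972/18293) = 2*sqrt(1316967949)/18293 ≈ 3.9676)
(J - 28902)*(3097 + 32515) = (2*sqrt(1316967949)/18293 - 28902)*(3097 + 32515) = (-28902 + 2*sqrt(1316967949)/18293)*35612 = -1029258024 + 71224*sqrt(1316967949)/18293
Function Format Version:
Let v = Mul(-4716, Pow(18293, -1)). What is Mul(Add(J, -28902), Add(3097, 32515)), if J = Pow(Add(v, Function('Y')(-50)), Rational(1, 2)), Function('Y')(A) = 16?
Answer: Add(-1029258024, Mul(Rational(71224, 18293), Pow(1316967949, Rational(1, 2)))) ≈ -1.0291e+9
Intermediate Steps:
v = Rational(-4716, 18293) (v = Mul(-4716, Rational(1, 18293)) = Rational(-4716, 18293) ≈ -0.25780)
J = Mul(Rational(2, 18293), Pow(1316967949, Rational(1, 2))) (J = Pow(Add(Rational(-4716, 18293), 16), Rational(1, 2)) = Pow(Rational(287972, 18293), Rational(1, 2)) = Mul(Rational(2, 18293), Pow(1316967949, Rational(1, 2))) ≈ 3.9676)
Mul(Add(J, -28902), Add(3097, 32515)) = Mul(Add(Mul(Rational(2, 18293), Pow(1316967949, Rational(1, 2))), -28902), Add(3097, 32515)) = Mul(Add(-28902, Mul(Rational(2, 18293), Pow(1316967949, Rational(1, 2)))), 35612) = Add(-1029258024, Mul(Rational(71224, 18293), Pow(1316967949, Rational(1, 2))))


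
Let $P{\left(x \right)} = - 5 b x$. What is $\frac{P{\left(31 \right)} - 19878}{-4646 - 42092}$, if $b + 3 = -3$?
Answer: $\frac{9474}{23369} \approx 0.40541$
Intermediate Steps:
$b = -6$ ($b = -3 - 3 = -6$)
$P{\left(x \right)} = 30 x$ ($P{\left(x \right)} = \left(-5\right) \left(-6\right) x = 30 x$)
$\frac{P{\left(31 \right)} - 19878}{-4646 - 42092} = \frac{30 \cdot 31 - 19878}{-4646 - 42092} = \frac{930 - 19878}{-46738} = \left(-18948\right) \left(- \frac{1}{46738}\right) = \frac{9474}{23369}$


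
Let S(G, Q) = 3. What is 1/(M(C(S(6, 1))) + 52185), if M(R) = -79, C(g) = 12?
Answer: 1/52106 ≈ 1.9192e-5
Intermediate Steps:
1/(M(C(S(6, 1))) + 52185) = 1/(-79 + 52185) = 1/52106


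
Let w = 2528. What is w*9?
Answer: 22752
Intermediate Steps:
w*9 = 2528*9 = 22752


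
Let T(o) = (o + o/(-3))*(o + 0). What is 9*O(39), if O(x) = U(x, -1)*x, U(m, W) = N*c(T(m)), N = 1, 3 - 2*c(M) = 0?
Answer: 1053/2 ≈ 526.50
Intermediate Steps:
T(o) = 2*o**2/3 (T(o) = (o + o*(-1/3))*o = (o - o/3)*o = (2*o/3)*o = 2*o**2/3)
c(M) = 3/2 (c(M) = 3/2 - 1/2*0 = 3/2 + 0 = 3/2)
U(m, W) = 3/2 (U(m, W) = 1*(3/2) = 3/2)
O(x) = 3*x/2
9*O(39) = 9*((3/2)*39) = 9*(117/2) = 1053/2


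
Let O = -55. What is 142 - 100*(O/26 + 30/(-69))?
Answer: 118708/299 ≈ 397.02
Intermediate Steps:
142 - 100*(O/26 + 30/(-69)) = 142 - 100*(-55/26 + 30/(-69)) = 142 - 100*(-55*1/26 + 30*(-1/69)) = 142 - 100*(-55/26 - 10/23) = 142 - 100*(-1525/598) = 142 + 76250/299 = 118708/299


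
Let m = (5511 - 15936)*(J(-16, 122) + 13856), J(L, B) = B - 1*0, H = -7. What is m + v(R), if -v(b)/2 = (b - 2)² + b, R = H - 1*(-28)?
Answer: -145721414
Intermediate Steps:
J(L, B) = B (J(L, B) = B + 0 = B)
R = 21 (R = -7 - 1*(-28) = -7 + 28 = 21)
v(b) = -2*b - 2*(-2 + b)² (v(b) = -2*((b - 2)² + b) = -2*((-2 + b)² + b) = -2*(b + (-2 + b)²) = -2*b - 2*(-2 + b)²)
m = -145720650 (m = (5511 - 15936)*(122 + 13856) = -10425*13978 = -145720650)
m + v(R) = -145720650 + (-2*21 - 2*(-2 + 21)²) = -145720650 + (-42 - 2*19²) = -145720650 + (-42 - 2*361) = -145720650 + (-42 - 722) = -145720650 - 764 = -145721414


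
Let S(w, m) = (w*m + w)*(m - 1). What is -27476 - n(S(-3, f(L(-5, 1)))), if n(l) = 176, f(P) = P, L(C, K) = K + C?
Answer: -27652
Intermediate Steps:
L(C, K) = C + K
S(w, m) = (-1 + m)*(w + m*w) (S(w, m) = (m*w + w)*(-1 + m) = (w + m*w)*(-1 + m) = (-1 + m)*(w + m*w))
-27476 - n(S(-3, f(L(-5, 1)))) = -27476 - 1*176 = -27476 - 176 = -27652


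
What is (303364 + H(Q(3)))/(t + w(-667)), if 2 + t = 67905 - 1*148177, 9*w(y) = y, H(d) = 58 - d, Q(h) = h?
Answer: -2730771/723133 ≈ -3.7763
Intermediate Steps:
w(y) = y/9
t = -80274 (t = -2 + (67905 - 1*148177) = -2 + (67905 - 148177) = -2 - 80272 = -80274)
(303364 + H(Q(3)))/(t + w(-667)) = (303364 + (58 - 1*3))/(-80274 + (⅑)*(-667)) = (303364 + (58 - 3))/(-80274 - 667/9) = (303364 + 55)/(-723133/9) = 303419*(-9/723133) = -2730771/723133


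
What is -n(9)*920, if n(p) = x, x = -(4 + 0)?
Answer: 3680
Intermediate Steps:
x = -4 (x = -1*4 = -4)
n(p) = -4
-n(9)*920 = -1*(-4)*920 = 4*920 = 3680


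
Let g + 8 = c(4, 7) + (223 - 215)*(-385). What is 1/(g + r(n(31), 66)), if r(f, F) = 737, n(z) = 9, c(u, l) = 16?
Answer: -1/2335 ≈ -0.00042827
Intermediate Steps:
g = -3072 (g = -8 + (16 + (223 - 215)*(-385)) = -8 + (16 + 8*(-385)) = -8 + (16 - 3080) = -8 - 3064 = -3072)
1/(g + r(n(31), 66)) = 1/(-3072 + 737) = 1/(-2335) = -1/2335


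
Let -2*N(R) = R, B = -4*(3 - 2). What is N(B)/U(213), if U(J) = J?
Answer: 2/213 ≈ 0.0093897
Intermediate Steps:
B = -4 (B = -4*1 = -4)
N(R) = -R/2
N(B)/U(213) = -1/2*(-4)/213 = 2*(1/213) = 2/213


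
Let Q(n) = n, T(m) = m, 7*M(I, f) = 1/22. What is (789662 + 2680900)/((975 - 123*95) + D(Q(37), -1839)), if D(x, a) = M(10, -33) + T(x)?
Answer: -534466548/1643641 ≈ -325.17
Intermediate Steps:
M(I, f) = 1/154 (M(I, f) = (1/22)/7 = (1*(1/22))/7 = (1/7)*(1/22) = 1/154)
D(x, a) = 1/154 + x
(789662 + 2680900)/((975 - 123*95) + D(Q(37), -1839)) = (789662 + 2680900)/((975 - 123*95) + (1/154 + 37)) = 3470562/((975 - 11685) + 5699/154) = 3470562/(-10710 + 5699/154) = 3470562/(-1643641/154) = 3470562*(-154/1643641) = -534466548/1643641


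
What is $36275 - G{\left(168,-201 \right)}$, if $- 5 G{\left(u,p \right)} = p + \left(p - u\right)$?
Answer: $36161$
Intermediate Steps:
$G{\left(u,p \right)} = - \frac{2 p}{5} + \frac{u}{5}$ ($G{\left(u,p \right)} = - \frac{p + \left(p - u\right)}{5} = - \frac{- u + 2 p}{5} = - \frac{2 p}{5} + \frac{u}{5}$)
$36275 - G{\left(168,-201 \right)} = 36275 - \left(\left(- \frac{2}{5}\right) \left(-201\right) + \frac{1}{5} \cdot 168\right) = 36275 - \left(\frac{402}{5} + \frac{168}{5}\right) = 36275 - 114 = 36161$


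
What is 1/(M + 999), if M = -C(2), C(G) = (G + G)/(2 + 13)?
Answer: 15/14981 ≈ 0.0010013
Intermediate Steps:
C(G) = 2*G/15 (C(G) = (2*G)/15 = (2*G)*(1/15) = 2*G/15)
M = -4/15 (M = -2*2/15 = -1*4/15 = -4/15 ≈ -0.26667)
1/(M + 999) = 1/(-4/15 + 999) = 1/(14981/15) = 15/14981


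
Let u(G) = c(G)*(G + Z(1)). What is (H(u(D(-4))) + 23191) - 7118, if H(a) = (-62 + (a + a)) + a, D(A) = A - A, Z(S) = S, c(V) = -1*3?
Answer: 16002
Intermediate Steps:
c(V) = -3
D(A) = 0
u(G) = -3 - 3*G (u(G) = -3*(G + 1) = -3*(1 + G) = -3 - 3*G)
H(a) = -62 + 3*a (H(a) = (-62 + 2*a) + a = -62 + 3*a)
(H(u(D(-4))) + 23191) - 7118 = ((-62 + 3*(-3 - 3*0)) + 23191) - 7118 = ((-62 + 3*(-3 + 0)) + 23191) - 7118 = ((-62 + 3*(-3)) + 23191) - 7118 = ((-62 - 9) + 23191) - 7118 = (-71 + 23191) - 7118 = 23120 - 7118 = 16002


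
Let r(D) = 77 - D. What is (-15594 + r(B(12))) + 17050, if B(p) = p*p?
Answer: 1389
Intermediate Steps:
B(p) = p²
(-15594 + r(B(12))) + 17050 = (-15594 + (77 - 1*12²)) + 17050 = (-15594 + (77 - 1*144)) + 17050 = (-15594 + (77 - 144)) + 17050 = (-15594 - 67) + 17050 = -15661 + 17050 = 1389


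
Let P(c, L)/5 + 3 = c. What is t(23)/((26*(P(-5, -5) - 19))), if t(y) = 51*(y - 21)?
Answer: -51/767 ≈ -0.066493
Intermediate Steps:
P(c, L) = -15 + 5*c
t(y) = -1071 + 51*y (t(y) = 51*(-21 + y) = -1071 + 51*y)
t(23)/((26*(P(-5, -5) - 19))) = (-1071 + 51*23)/((26*((-15 + 5*(-5)) - 19))) = (-1071 + 1173)/((26*((-15 - 25) - 19))) = 102/((26*(-40 - 19))) = 102/((26*(-59))) = 102/(-1534) = 102*(-1/1534) = -51/767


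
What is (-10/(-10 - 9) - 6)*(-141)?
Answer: 14664/19 ≈ 771.79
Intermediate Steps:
(-10/(-10 - 9) - 6)*(-141) = (-10/(-19) - 6)*(-141) = (-10*(-1/19) - 6)*(-141) = (10/19 - 6)*(-141) = -104/19*(-141) = 14664/19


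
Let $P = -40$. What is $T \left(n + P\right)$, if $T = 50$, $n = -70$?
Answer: $-5500$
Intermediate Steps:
$T \left(n + P\right) = 50 \left(-70 - 40\right) = 50 \left(-110\right) = -5500$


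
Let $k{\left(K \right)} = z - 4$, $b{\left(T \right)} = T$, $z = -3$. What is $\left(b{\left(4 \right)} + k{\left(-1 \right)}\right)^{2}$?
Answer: $9$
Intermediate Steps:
$k{\left(K \right)} = -7$ ($k{\left(K \right)} = -3 - 4 = -7$)
$\left(b{\left(4 \right)} + k{\left(-1 \right)}\right)^{2} = \left(4 - 7\right)^{2} = \left(-3\right)^{2} = 9$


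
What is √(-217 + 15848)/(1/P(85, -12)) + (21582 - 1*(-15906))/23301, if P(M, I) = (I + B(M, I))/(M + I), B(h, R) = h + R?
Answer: 12496/7767 + 427*√319/73 ≈ 106.08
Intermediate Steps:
B(h, R) = R + h
P(M, I) = (M + 2*I)/(I + M) (P(M, I) = (I + (I + M))/(M + I) = (M + 2*I)/(I + M))
√(-217 + 15848)/(1/P(85, -12)) + (21582 - 1*(-15906))/23301 = √(-217 + 15848)/(1/((85 + 2*(-12))/(-12 + 85))) + (21582 - 1*(-15906))/23301 = √15631/(1/((85 - 24)/73)) + (21582 + 15906)*(1/23301) = (7*√319)/(1/((1/73)*61)) + 37488*(1/23301) = (7*√319)/(1/(61/73)) + 12496/7767 = (7*√319)/(73/61) + 12496/7767 = (7*√319)*(61/73) + 12496/7767 = 427*√319/73 + 12496/7767 = 12496/7767 + 427*√319/73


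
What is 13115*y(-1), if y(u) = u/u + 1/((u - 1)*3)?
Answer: 65575/6 ≈ 10929.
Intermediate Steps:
y(u) = 1 + 1/(3*(-1 + u)) (y(u) = 1 + (⅓)/(-1 + u) = 1 + 1/(3*(-1 + u)))
13115*y(-1) = 13115*((-⅔ - 1)/(-1 - 1)) = 13115*(-5/3/(-2)) = 13115*(-½*(-5/3)) = 13115*(⅚) = 65575/6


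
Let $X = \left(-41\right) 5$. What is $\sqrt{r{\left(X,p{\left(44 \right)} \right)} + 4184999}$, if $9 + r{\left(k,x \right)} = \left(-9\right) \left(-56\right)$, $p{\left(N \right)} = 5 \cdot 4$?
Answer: $\sqrt{4185494} \approx 2045.8$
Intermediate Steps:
$p{\left(N \right)} = 20$
$X = -205$
$r{\left(k,x \right)} = 495$ ($r{\left(k,x \right)} = -9 - -504 = -9 + 504 = 495$)
$\sqrt{r{\left(X,p{\left(44 \right)} \right)} + 4184999} = \sqrt{495 + 4184999} = \sqrt{4185494}$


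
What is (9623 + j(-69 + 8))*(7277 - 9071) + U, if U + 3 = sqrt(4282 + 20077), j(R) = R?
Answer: -17154231 + sqrt(24359) ≈ -1.7154e+7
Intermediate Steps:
U = -3 + sqrt(24359) (U = -3 + sqrt(4282 + 20077) = -3 + sqrt(24359) ≈ 153.07)
(9623 + j(-69 + 8))*(7277 - 9071) + U = (9623 + (-69 + 8))*(7277 - 9071) + (-3 + sqrt(24359)) = (9623 - 61)*(-1794) + (-3 + sqrt(24359)) = 9562*(-1794) + (-3 + sqrt(24359)) = -17154228 + (-3 + sqrt(24359)) = -17154231 + sqrt(24359)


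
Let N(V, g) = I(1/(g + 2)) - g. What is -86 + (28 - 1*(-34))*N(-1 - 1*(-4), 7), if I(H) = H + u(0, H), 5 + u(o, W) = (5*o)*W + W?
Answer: -7346/9 ≈ -816.22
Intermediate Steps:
u(o, W) = -5 + W + 5*W*o (u(o, W) = -5 + ((5*o)*W + W) = -5 + (5*W*o + W) = -5 + (W + 5*W*o) = -5 + W + 5*W*o)
I(H) = -5 + 2*H (I(H) = H + (-5 + H + 5*H*0) = H + (-5 + H + 0) = H + (-5 + H) = -5 + 2*H)
N(V, g) = -5 - g + 2/(2 + g) (N(V, g) = (-5 + 2/(g + 2)) - g = (-5 + 2/(2 + g)) - g = -5 - g + 2/(2 + g))
-86 + (28 - 1*(-34))*N(-1 - 1*(-4), 7) = -86 + (28 - 1*(-34))*((2 - (2 + 7)*(5 + 7))/(2 + 7)) = -86 + (28 + 34)*((2 - 1*9*12)/9) = -86 + 62*((2 - 108)/9) = -86 + 62*((⅑)*(-106)) = -86 + 62*(-106/9) = -86 - 6572/9 = -7346/9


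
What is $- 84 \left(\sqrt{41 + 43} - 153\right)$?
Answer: $12852 - 168 \sqrt{21} \approx 12082.0$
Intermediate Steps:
$- 84 \left(\sqrt{41 + 43} - 153\right) = - 84 \left(\sqrt{84} - 153\right) = - 84 \left(2 \sqrt{21} - 153\right) = - 84 \left(-153 + 2 \sqrt{21}\right) = 12852 - 168 \sqrt{21}$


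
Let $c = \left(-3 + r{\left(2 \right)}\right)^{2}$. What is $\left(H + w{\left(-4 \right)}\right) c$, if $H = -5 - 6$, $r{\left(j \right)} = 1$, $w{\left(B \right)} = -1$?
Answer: $-48$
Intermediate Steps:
$H = -11$
$c = 4$ ($c = \left(-3 + 1\right)^{2} = \left(-2\right)^{2} = 4$)
$\left(H + w{\left(-4 \right)}\right) c = \left(-11 - 1\right) 4 = \left(-12\right) 4 = -48$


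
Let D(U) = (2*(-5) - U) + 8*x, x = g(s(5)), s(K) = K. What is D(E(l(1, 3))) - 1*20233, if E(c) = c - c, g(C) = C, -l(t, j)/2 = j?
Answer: -20203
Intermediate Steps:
l(t, j) = -2*j
E(c) = 0
x = 5
D(U) = 30 - U (D(U) = (2*(-5) - U) + 8*5 = (-10 - U) + 40 = 30 - U)
D(E(l(1, 3))) - 1*20233 = (30 - 1*0) - 1*20233 = (30 + 0) - 20233 = 30 - 20233 = -20203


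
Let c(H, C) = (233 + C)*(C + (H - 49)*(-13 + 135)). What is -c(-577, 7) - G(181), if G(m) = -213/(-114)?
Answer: 696448729/38 ≈ 1.8328e+7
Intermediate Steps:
G(m) = 71/38 (G(m) = -213*(-1/114) = 71/38)
c(H, C) = (233 + C)*(-5978 + C + 122*H) (c(H, C) = (233 + C)*(C + (-49 + H)*122) = (233 + C)*(C + (-5978 + 122*H)) = (233 + C)*(-5978 + C + 122*H))
-c(-577, 7) - G(181) = -(-1392874 + 7² - 5745*7 + 28426*(-577) + 122*7*(-577)) - 1*71/38 = -(-1392874 + 49 - 40215 - 16401802 - 492758) - 71/38 = -1*(-18327600) - 71/38 = 18327600 - 71/38 = 696448729/38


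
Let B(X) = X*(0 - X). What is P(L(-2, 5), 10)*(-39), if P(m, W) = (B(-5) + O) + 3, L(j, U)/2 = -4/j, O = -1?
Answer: 897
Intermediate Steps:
L(j, U) = -8/j (L(j, U) = 2*(-4/j) = -8/j)
B(X) = -X² (B(X) = X*(-X) = -X²)
P(m, W) = -23 (P(m, W) = (-1*(-5)² - 1) + 3 = (-1*25 - 1) + 3 = (-25 - 1) + 3 = -26 + 3 = -23)
P(L(-2, 5), 10)*(-39) = -23*(-39) = 897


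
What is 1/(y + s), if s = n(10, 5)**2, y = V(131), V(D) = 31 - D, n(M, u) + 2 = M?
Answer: -1/36 ≈ -0.027778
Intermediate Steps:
n(M, u) = -2 + M
y = -100 (y = 31 - 1*131 = 31 - 131 = -100)
s = 64 (s = (-2 + 10)**2 = 8**2 = 64)
1/(y + s) = 1/(-100 + 64) = 1/(-36) = -1/36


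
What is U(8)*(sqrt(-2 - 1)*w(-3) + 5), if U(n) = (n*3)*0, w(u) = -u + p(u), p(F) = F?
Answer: 0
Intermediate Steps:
w(u) = 0 (w(u) = -u + u = 0)
U(n) = 0 (U(n) = (3*n)*0 = 0)
U(8)*(sqrt(-2 - 1)*w(-3) + 5) = 0*(sqrt(-2 - 1)*0 + 5) = 0*(sqrt(-3)*0 + 5) = 0*((I*sqrt(3))*0 + 5) = 0*(0 + 5) = 0*5 = 0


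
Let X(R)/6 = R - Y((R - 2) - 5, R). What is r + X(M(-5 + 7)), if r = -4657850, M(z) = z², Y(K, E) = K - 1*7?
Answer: -4657766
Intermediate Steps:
Y(K, E) = -7 + K (Y(K, E) = K - 7 = -7 + K)
X(R) = 84 (X(R) = 6*(R - (-7 + ((R - 2) - 5))) = 6*(R - (-7 + ((-2 + R) - 5))) = 6*(R - (-7 + (-7 + R))) = 6*(R - (-14 + R)) = 6*(R + (14 - R)) = 6*14 = 84)
r + X(M(-5 + 7)) = -4657850 + 84 = -4657766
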